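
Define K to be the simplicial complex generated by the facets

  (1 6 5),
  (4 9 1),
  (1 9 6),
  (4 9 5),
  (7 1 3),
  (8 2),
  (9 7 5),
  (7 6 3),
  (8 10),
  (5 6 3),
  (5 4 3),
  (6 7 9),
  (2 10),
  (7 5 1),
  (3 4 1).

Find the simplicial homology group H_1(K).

H_1 = Z ⊕ Z/2.

K has 10 vertices, 21 edges, 12 triangles.
rank ∂_1 = 8, rank ∂_2 = 12 ⇒ b_1 = 21 − 8 − 12 = 1; ∂_2 has invariant factor(s) [2] giving torsion. So H_1 ≅ Z ⊕ Z/2.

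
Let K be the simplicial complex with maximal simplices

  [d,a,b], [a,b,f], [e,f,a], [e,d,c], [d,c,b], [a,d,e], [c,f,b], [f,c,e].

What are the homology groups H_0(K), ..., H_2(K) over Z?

We work with the vertex ordering a < b < c < d < e < f. The simplices of K, each written with vertices in increasing order, are:

  0-simplices (6): a, b, c, d, e, f
  1-simplices (12): ab, ad, ae, af, bc, bd, bf, cd, ce, cf, de, ef
  2-simplices (8): abd, abf, ade, aef, bcd, bcf, cde, cef

giving chain groups C_0 ≅ Z^6, C_1 ≅ Z^12, C_2 ≅ Z^8.

∂_1: C_1 → C_0 is given by ∂[p,q] = [q] − [p]. For instance
  ∂af = f − a.
The resulting 6×12 matrix has rank 5, and its Smith normal form has invariant factors (1,1,1,1,1).

The boundary map ∂_2: C_2 → C_1 sends each 2-simplex [p,q,r] to [q,r] − [p,r] + [p,q]. For instance
  ∂cef = ef − cf + ce,
  ∂bcd = cd − bd + bc.
This gives a 12×8 integer matrix of rank 7; reducing to Smith normal form yields diagonal entries (1,1,1,1,1,1,1).

From H_k ≅ ker(∂_k) / im(∂_{k+1}) we obtain:

  H_0: rank C_0 − rank ∂_1 = 6 − 5 = 1, and the invariant factors of ∂_1 are all 1, so H_0 = Z.
  H_1: rank ker ∂_1 − rank ∂_2 = (12 − 5) − 7 = 0, and the invariant factors of ∂_2 are all 1, so H_1 = 0.
  H_2: rank ker ∂_2 − rank ∂_3 = (8 − 7) − 0 = 1, and there is no ∂_3, so H_2 = Z.

As a check, the Euler characteristic is 6 − 12 + 8 = 2, which agrees with 1 − 0 + 1 = 2.

H_0 ≅ Z,  H_1 = 0,  H_2 ≅ Z.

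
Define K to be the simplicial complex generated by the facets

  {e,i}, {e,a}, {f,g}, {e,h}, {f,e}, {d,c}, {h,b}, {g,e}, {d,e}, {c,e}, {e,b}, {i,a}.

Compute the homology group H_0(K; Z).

Fix the vertex order a < b < c < d < e < f < g < h < i and write every simplex with vertices in increasing order. Then dim K = 1 and the simplices of K are:

  0-simplices (9): a, b, c, d, e, f, g, h, i
  1-simplices (12): ae, ai, be, bh, cd, ce, de, ef, eg, eh, ei, fg

so the chain groups are C_0 ≅ Z^9, C_1 ≅ Z^12.

∂_1: C_1 → C_0 maps an edge to its endpoints' difference, ∂[p,q] = q − p.
This gives a 9×12 integer matrix of rank 8; reducing to Smith normal form yields diagonal entries (1,1,1,1,1,1,1,1).

Reading off H_k = ker ∂_k / im ∂_{k+1}:

  H_0: rank C_0 − rank ∂_1 = 9 − 8 = 1, and the invariant factors of ∂_1 are all 1, so H_0 = Z.

(K is a triangulation of a wedge of 4 circles.)

H_0 = Z.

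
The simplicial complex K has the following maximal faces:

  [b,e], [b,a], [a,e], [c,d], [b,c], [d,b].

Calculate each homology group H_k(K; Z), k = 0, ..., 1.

H_0 = Z,  H_1 = Z^2.

K has 5 vertices, 6 edges.
rank ∂_0 = 0, rank ∂_1 = 4 ⇒ b_0 = 5 − 0 − 4 = 1; all invariant factors of ∂_1 are 1 so no torsion. So H_0 = Z.
rank ∂_1 = 4, rank ∂_2 = 0 ⇒ b_1 = 6 − 4 − 0 = 2. So H_1 = Z^2.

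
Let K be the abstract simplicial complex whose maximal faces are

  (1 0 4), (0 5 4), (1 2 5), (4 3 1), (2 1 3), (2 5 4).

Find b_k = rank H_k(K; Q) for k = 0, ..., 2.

Order the vertices as 0 < 1 < 2 < 3 < 4 < 5. Listing each simplex with vertices in this order, K has dimension 2 with simplices:

  0-simplices (6): [0], [1], [2], [3], [4], [5]
  1-simplices (12): [0,1], [0,4], [0,5], [1,2], [1,3], [1,4], [1,5], [2,3], [2,4], [2,5], [3,4], [4,5]
  2-simplices (6): [0,1,4], [0,4,5], [1,2,3], [1,2,5], [1,3,4], [2,4,5]

Hence C_0 ≅ Z^6, C_1 ≅ Z^12, C_2 ≅ Z^6.

∂_1: C_1 → C_0 sends each edge [p,q] (with p < q) to q − p. For instance
  ∂[2,4] = [4] − [2].
As a 6×12 matrix over Z this has rank 5, with invariant factors (1,1,1,1,1).

The boundary map ∂_2: C_2 → C_1 acts by ∂[p,q,r] = [q,r] − [p,r] + [p,q]. For instance
  ∂[1,2,3] = [2,3] − [1,3] + [1,2],
  ∂[1,2,5] = [2,5] − [1,5] + [1,2].
The resulting 12×6 matrix has rank 6, and its Smith normal form has invariant factors (1,1,1,1,1,1).

Now H_k = ker ∂_k / im ∂_{k+1}, so:

  H_0: rank C_0 − rank ∂_1 = 6 − 5 = 1, and the invariant factors of ∂_1 are all 1, so H_0 ≅ Z.
  H_1: rank ker ∂_1 − rank ∂_2 = (12 − 5) − 6 = 1, and the invariant factors of ∂_2 are all 1, so H_1 ≅ Z.
  H_2: rank ker ∂_2 − rank ∂_3 = (6 − 6) − 0 = 0, and there is no ∂_3, so H_2 ≅ 0.

As a check, the Euler characteristic is 6 − 12 + 6 = 0, which agrees with 1 − 1 + 0 = 0.

Hence the Betti numbers are b_0 = 1, b_1 = 1, b_2 = 0.

b_0 = 1, b_1 = 1, b_2 = 0.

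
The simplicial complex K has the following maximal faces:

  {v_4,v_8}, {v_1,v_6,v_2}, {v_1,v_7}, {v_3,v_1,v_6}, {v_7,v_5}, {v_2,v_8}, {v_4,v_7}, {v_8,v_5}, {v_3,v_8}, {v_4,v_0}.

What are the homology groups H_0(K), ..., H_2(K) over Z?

H_0 = Z,  H_1 = Z^3,  H_2 = 0.

We work with the vertex ordering v_0 < v_1 < v_2 < v_3 < v_4 < v_5 < v_6 < v_7 < v_8. The simplices of K, each written with vertices in increasing order, are:

  0-simplices (9): [v_0], [v_1], [v_2], [v_3], [v_4], [v_5], [v_6], [v_7], [v_8]
  1-simplices (13): [v_0,v_4], [v_1,v_2], [v_1,v_3], [v_1,v_6], [v_1,v_7], [v_2,v_6], [v_2,v_8], [v_3,v_6], [v_3,v_8], [v_4,v_7], [v_4,v_8], [v_5,v_7], [v_5,v_8]
  2-simplices (2): [v_1,v_2,v_6], [v_1,v_3,v_6]

Hence C_0 ≅ Z^9, C_1 ≅ Z^13, C_2 ≅ Z^2.

The boundary map ∂_1: C_1 → C_0 maps an edge to its endpoints' difference, ∂[p,q] = q − p.
The 9×13 boundary matrix has rank 8 and Smith normal form diag(1,1,1,1,1,1,1,1).

∂_2: C_2 → C_1 maps a triangle to the signed sum of its edges. For instance
  ∂[v_1,v_3,v_6] = [v_3,v_6] − [v_1,v_6] + [v_1,v_3],
  ∂[v_1,v_2,v_6] = [v_2,v_6] − [v_1,v_6] + [v_1,v_2].
The resulting 13×2 matrix has rank 2, and its Smith normal form has invariant factors (1,1).

Now H_k = ker ∂_k / im ∂_{k+1}, so:

  H_0: rank C_0 − rank ∂_1 = 9 − 8 = 1, and the invariant factors of ∂_1 are all 1, so H_0 = Z.
  H_1: rank ker ∂_1 − rank ∂_2 = (13 − 8) − 2 = 3, and the invariant factors of ∂_2 are all 1, so H_1 = Z^3.
  H_2: rank ker ∂_2 − rank ∂_3 = (2 − 2) − 0 = 0, and there is no ∂_3, so H_2 = 0.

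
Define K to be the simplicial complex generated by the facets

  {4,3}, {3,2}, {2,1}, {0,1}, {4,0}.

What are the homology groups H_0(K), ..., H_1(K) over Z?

H_0 ≅ Z,  H_1 ≅ Z.

Order the vertices as 0 < 1 < 2 < 3 < 4. Listing each simplex with vertices in this order, K has dimension 1 with simplices:

  0-simplices (5): [0], [1], [2], [3], [4]
  1-simplices (5): [0,1], [0,4], [1,2], [2,3], [3,4]

so the chain groups are C_0 ≅ Z^5, C_1 ≅ Z^5.

The boundary map ∂_1: C_1 → C_0 is given by ∂[p,q] = [q] − [p]. For instance
  ∂[0,1] = [1] − [0].
The resulting 5×5 matrix has rank 4, and its Smith normal form has invariant factors (1,1,1,1).

Computing H_k = (kernel of ∂_k) / (image of ∂_{k+1}):

  H_0: rank C_0 − rank ∂_1 = 5 − 4 = 1, and the invariant factors of ∂_1 are all 1, so H_0 = Z.
  H_1: rank ker ∂_1 − rank ∂_2 = (5 − 4) − 0 = 1, and there is no ∂_2, so H_1 = Z.

As a check, the Euler characteristic is 5 − 5 = 0, which agrees with 1 − 1 = 0.
(K is a triangulation of the circle S^1.)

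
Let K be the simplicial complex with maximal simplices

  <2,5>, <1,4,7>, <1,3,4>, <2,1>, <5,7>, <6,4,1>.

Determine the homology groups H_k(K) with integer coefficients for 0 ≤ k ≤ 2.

H_0 = Z,  H_1 = Z,  H_2 = 0.

Take the total order 1 < 2 < 3 < 4 < 5 < 6 < 7 on the vertex set. Then K (dimension 2) consists of the simplices:

  0-simplices (7): [1], [2], [3], [4], [5], [6], [7]
  1-simplices (10): [1,2], [1,3], [1,4], [1,6], [1,7], [2,5], [3,4], [4,6], [4,7], [5,7]
  2-simplices (3): [1,3,4], [1,4,6], [1,4,7]

so the chain groups are C_0 ≅ Z^7, C_1 ≅ Z^10, C_2 ≅ Z^3.

The boundary map ∂_1: C_1 → C_0 is given by ∂[p,q] = [q] − [p].
The 7×10 boundary matrix has rank 6 and Smith normal form diag(1,1,1,1,1,1).

Boundary ∂_2: C_2 → C_1 sends each 2-simplex [p,q,r] to [q,r] − [p,r] + [p,q]. For instance
  ∂[1,4,6] = [4,6] − [1,6] + [1,4],
  ∂[1,4,7] = [4,7] − [1,7] + [1,4].
The resulting 10×3 matrix has rank 3, and its Smith normal form has invariant factors (1,1,1).

Reading off H_k = ker ∂_k / im ∂_{k+1}:

  H_0: rank C_0 − rank ∂_1 = 7 − 6 = 1, and the invariant factors of ∂_1 are all 1, so H_0 = Z.
  H_1: rank ker ∂_1 − rank ∂_2 = (10 − 6) − 3 = 1, and the invariant factors of ∂_2 are all 1, so H_1 = Z.
  H_2: rank ker ∂_2 − rank ∂_3 = (3 − 3) − 0 = 0, and there is no ∂_3, so H_2 = 0.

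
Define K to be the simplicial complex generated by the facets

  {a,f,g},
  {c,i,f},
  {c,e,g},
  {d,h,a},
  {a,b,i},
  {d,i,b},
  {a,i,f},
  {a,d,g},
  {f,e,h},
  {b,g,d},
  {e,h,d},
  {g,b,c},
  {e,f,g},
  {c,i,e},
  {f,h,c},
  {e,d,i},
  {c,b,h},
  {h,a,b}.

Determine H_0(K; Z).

Order the vertices as a < b < c < d < e < f < g < h < i. Listing each simplex with vertices in this order, K has dimension 2 with simplices:

  0-simplices (9): a, b, c, d, e, f, g, h, i
  1-simplices (27): ab, ad, af, ag, ah, ai, bc, bd, bg, bh, bi, ce, cf, cg, ch, ci, de, dg, dh, di, ef, eg, eh, ei, fg, fh, fi
  2-simplices (18): abh, abi, adg, adh, afg, afi, bcg, bch, bdg, bdi, ceg, cei, cfh, cfi, deh, dei, efg, efh

so the chain groups are C_0 ≅ Z^9, C_1 ≅ Z^27, C_2 ≅ Z^18.

Boundary ∂_1: C_1 → C_0 maps an edge to its endpoints' difference, ∂[p,q] = q − p.
As a 9×27 matrix over Z this has rank 8, with invariant factors (1,1,1,1,1,1,1,1).

∂_2: C_2 → C_1 sends each 2-simplex [p,q,r] to [q,r] − [p,r] + [p,q]. For instance
  ∂cfi = fi − ci + cf,
  ∂afi = fi − ai + af.
As a 27×18 matrix over Z this has rank 18, with invariant factors (1,1,1,1,1,1,1,1,1,1,1,1,1,1,1,1,1,2).

Computing H_k = (kernel of ∂_k) / (image of ∂_{k+1}):

  H_0: rank C_0 − rank ∂_1 = 9 − 8 = 1, and the invariant factors of ∂_1 are all 1, so H_0 = Z.

(K is a triangulation of the Klein bottle.)

H_0 ≅ Z.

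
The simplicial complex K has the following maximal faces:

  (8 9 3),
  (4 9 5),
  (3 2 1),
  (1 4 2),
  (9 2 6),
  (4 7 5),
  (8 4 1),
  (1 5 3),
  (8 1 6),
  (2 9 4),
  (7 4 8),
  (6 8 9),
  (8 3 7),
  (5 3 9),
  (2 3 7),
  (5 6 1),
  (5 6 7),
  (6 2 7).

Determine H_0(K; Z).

Fix the vertex order 1 < 2 < 3 < 4 < 5 < 6 < 7 < 8 < 9 and write every simplex with vertices in increasing order. Then dim K = 2 and the simplices of K are:

  0-simplices (9): [1], [2], [3], [4], [5], [6], [7], [8], [9]
  1-simplices (27): (27 of them)
  2-simplices (18): [1,2,3], [1,2,4], [1,3,5], [1,4,8], [1,5,6], [1,6,8], [2,3,7], [2,4,9], [2,6,7], [2,6,9], [3,5,9], [3,7,8], [3,8,9], [4,5,7], [4,5,9], [4,7,8], [5,6,7], [6,8,9]

Hence C_0 ≅ Z^9, C_1 ≅ Z^27, C_2 ≅ Z^18.

∂_1: C_1 → C_0 sends each edge [p,q] (with p < q) to q − p.
As a 9×27 matrix over Z this has rank 8, with invariant factors (1,1,1,1,1,1,1,1).

Boundary ∂_2: C_2 → C_1 acts by ∂[p,q,r] = [q,r] − [p,r] + [p,q]. For instance
  ∂[4,7,8] = [7,8] − [4,8] + [4,7],
  ∂[4,5,7] = [5,7] − [4,7] + [4,5].
This gives a 27×18 integer matrix of rank 17; reducing to Smith normal form yields diagonal entries (1,1,1,1,1,1,1,1,1,1,1,1,1,1,1,1,1).

Reading off H_k = ker ∂_k / im ∂_{k+1}:

  H_0: rank C_0 − rank ∂_1 = 9 − 8 = 1, and the invariant factors of ∂_1 are all 1, so H_0 ≅ Z.

(K is a triangulation of the torus T^2.)

H_0 ≅ Z.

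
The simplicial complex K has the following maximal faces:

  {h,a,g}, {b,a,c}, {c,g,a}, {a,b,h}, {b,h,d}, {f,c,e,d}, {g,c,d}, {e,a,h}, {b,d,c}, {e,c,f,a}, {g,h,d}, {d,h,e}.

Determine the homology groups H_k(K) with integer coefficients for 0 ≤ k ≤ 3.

H_0 ≅ Z,  H_1 = 0,  H_2 ≅ Z^2,  H_3 = 0.

Order the vertices as a < b < c < d < e < f < g < h. Listing each simplex with vertices in this order, K has dimension 3 with simplices:

  0-simplices (8): a, b, c, d, e, f, g, h
  1-simplices (20): ab, ac, ae, af, ag, ah, bc, bd, bh, cd, ce, cf, cg, de, df, dg, dh, ef, eh, gh
  2-simplices (17): abc, abh, ace, acf, acg, aef, aeh, agh, bcd, bdh, cde, cdf, cdg, cef, def, deh, dgh
  3-simplices (2): acef, cdef

so the chain groups are C_0 ≅ Z^8, C_1 ≅ Z^20, C_2 ≅ Z^17, C_3 ≅ Z^2.

∂_1: C_1 → C_0 maps an edge to its endpoints' difference, ∂[p,q] = q − p. For instance
  ∂dh = h − d.
As a 8×20 matrix over Z this has rank 7, with invariant factors (1,1,1,1,1,1,1).

Boundary ∂_2: C_2 → C_1 maps a triangle to the signed sum of its edges. For instance
  ∂cde = de − ce + cd,
  ∂acf = cf − af + ac.
The resulting 20×17 matrix has rank 13, and its Smith normal form has invariant factors (1,1,1,1,1,1,1,1,1,1,1,1,1).

Boundary ∂_3: C_3 → C_2 sends each 3-simplex σ to the alternating sum Σ_i (−1)^i (σ with its i-th vertex removed). For instance
  ∂cdef = def − cef + cdf − cde,
  ∂acef = cef − aef + acf − ace.
The 17×2 boundary matrix has rank 2 and Smith normal form diag(1,1).

Reading off H_k = ker ∂_k / im ∂_{k+1}:

  H_0: rank C_0 − rank ∂_1 = 8 − 7 = 1, and the invariant factors of ∂_1 are all 1, so H_0 = Z.
  H_1: rank ker ∂_1 − rank ∂_2 = (20 − 7) − 13 = 0, and the invariant factors of ∂_2 are all 1, so H_1 = 0.
  H_2: rank ker ∂_2 − rank ∂_3 = (17 − 13) − 2 = 2, and the invariant factors of ∂_3 are all 1, so H_2 = Z^2.
  H_3: rank ker ∂_3 − rank ∂_4 = (2 − 2) − 0 = 0, and there is no ∂_4, so H_3 = 0.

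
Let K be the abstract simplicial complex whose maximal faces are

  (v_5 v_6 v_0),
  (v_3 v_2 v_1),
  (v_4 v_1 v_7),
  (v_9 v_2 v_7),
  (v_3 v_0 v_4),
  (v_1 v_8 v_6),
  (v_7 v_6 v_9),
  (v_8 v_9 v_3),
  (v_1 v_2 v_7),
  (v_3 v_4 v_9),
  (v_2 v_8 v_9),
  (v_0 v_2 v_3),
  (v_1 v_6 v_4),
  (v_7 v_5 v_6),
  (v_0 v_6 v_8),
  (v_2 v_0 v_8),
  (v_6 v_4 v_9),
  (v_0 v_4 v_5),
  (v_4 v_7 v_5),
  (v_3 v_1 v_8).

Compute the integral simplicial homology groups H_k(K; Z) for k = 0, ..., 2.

Take the total order v_0 < v_1 < v_2 < v_3 < v_4 < v_5 < v_6 < v_7 < v_8 < v_9 on the vertex set. Then K (dimension 2) consists of the simplices:

  0-simplices (10): [v_0], [v_1], [v_2], [v_3], [v_4], [v_5], [v_6], [v_7], [v_8], [v_9]
  1-simplices (30): (30 of them)
  2-simplices (20): (20 of them)

giving chain groups C_0 ≅ Z^10, C_1 ≅ Z^30, C_2 ≅ Z^20.

∂_1: C_1 → C_0 sends each edge [p,q] (with p < q) to q − p.
The 10×30 boundary matrix has rank 9 and Smith normal form diag(1,1,1,1,1,1,1,1,1).

∂_2: C_2 → C_1 maps a triangle to the signed sum of its edges. For instance
  ∂[v_0,v_3,v_4] = [v_3,v_4] − [v_0,v_4] + [v_0,v_3],
  ∂[v_4,v_5,v_7] = [v_5,v_7] − [v_4,v_7] + [v_4,v_5].
As a 30×20 matrix over Z this has rank 20, with invariant factors (1,1,1,1,1,1,1,1,1,1,1,1,1,1,1,1,1,1,1,2).

Computing H_k = (kernel of ∂_k) / (image of ∂_{k+1}):

  H_0: rank C_0 − rank ∂_1 = 10 − 9 = 1, and the invariant factors of ∂_1 are all 1, so H_0 ≅ Z.
  H_1: rank ker ∂_1 − rank ∂_2 = (30 − 9) − 20 = 1, and ∂_2 has invariant factor 2 > 1, so H_1 ≅ Z × Z/2.
  H_2: rank ker ∂_2 − rank ∂_3 = (20 − 20) − 0 = 0, and there is no ∂_3, so H_2 ≅ 0.

As a check, the Euler characteristic is 10 − 30 + 20 = 0, which agrees with 1 − 1 + 0 = 0.

H_0 ≅ Z,  H_1 ≅ Z × Z/2,  H_2 = 0.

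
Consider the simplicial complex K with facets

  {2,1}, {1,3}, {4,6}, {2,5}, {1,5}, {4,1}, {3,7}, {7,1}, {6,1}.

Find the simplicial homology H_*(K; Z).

H_0 = Z,  H_1 = Z^3.

Order the vertices as 1 < 2 < 3 < 4 < 5 < 6 < 7. Listing each simplex with vertices in this order, K has dimension 1 with simplices:

  0-simplices (7): [1], [2], [3], [4], [5], [6], [7]
  1-simplices (9): [1,2], [1,3], [1,4], [1,5], [1,6], [1,7], [2,5], [3,7], [4,6]

so the chain groups are C_0 ≅ Z^7, C_1 ≅ Z^9.

∂_1: C_1 → C_0 is given by ∂[p,q] = [q] − [p]. For instance
  ∂[3,7] = [7] − [3].
The 7×9 boundary matrix has rank 6 and Smith normal form diag(1,1,1,1,1,1).

Computing H_k = (kernel of ∂_k) / (image of ∂_{k+1}):

  H_0: rank C_0 − rank ∂_1 = 7 − 6 = 1, and the invariant factors of ∂_1 are all 1, so H_0 = Z.
  H_1: rank ker ∂_1 − rank ∂_2 = (9 − 6) − 0 = 3, and there is no ∂_2, so H_1 = Z^3.

(K is a triangulation of a wedge of 3 circles.)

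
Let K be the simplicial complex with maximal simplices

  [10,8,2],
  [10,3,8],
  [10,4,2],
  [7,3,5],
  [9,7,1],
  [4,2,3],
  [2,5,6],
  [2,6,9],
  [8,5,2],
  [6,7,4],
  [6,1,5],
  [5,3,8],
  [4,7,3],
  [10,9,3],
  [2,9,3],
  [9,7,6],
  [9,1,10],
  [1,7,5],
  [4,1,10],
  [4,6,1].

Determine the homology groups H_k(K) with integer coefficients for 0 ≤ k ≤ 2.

H_0 = Z,  H_1 = Z ⊕ Z/2,  H_2 = 0.

Fix the vertex order 1 < 2 < 3 < 4 < 5 < 6 < 7 < 8 < 9 < 10 and write every simplex with vertices in increasing order. Then dim K = 2 and the simplices of K are:

  0-simplices (10): [1], [2], [3], [4], [5], [6], [7], [8], [9], [10]
  1-simplices (30): (30 of them)
  2-simplices (20): (20 of them)

so the chain groups are C_0 ≅ Z^10, C_1 ≅ Z^30, C_2 ≅ Z^20.

Boundary ∂_1: C_1 → C_0 sends each edge [p,q] (with p < q) to q − p. For instance
  ∂[8,10] = [10] − [8].
As a 10×30 matrix over Z this has rank 9, with invariant factors (1,1,1,1,1,1,1,1,1).

Boundary ∂_2: C_2 → C_1 sends each 2-simplex [p,q,r] to [q,r] − [p,r] + [p,q]. For instance
  ∂[3,5,8] = [5,8] − [3,8] + [3,5],
  ∂[2,8,10] = [8,10] − [2,10] + [2,8].
The resulting 30×20 matrix has rank 20, and its Smith normal form has invariant factors (1,1,1,1,1,1,1,1,1,1,1,1,1,1,1,1,1,1,1,2).

Computing H_k = (kernel of ∂_k) / (image of ∂_{k+1}):

  H_0: rank C_0 − rank ∂_1 = 10 − 9 = 1, and the invariant factors of ∂_1 are all 1, so H_0 = Z.
  H_1: rank ker ∂_1 − rank ∂_2 = (30 − 9) − 20 = 1, and ∂_2 has invariant factor 2 > 1, so H_1 = Z ⊕ Z/2.
  H_2: rank ker ∂_2 − rank ∂_3 = (20 − 20) − 0 = 0, and there is no ∂_3, so H_2 = 0.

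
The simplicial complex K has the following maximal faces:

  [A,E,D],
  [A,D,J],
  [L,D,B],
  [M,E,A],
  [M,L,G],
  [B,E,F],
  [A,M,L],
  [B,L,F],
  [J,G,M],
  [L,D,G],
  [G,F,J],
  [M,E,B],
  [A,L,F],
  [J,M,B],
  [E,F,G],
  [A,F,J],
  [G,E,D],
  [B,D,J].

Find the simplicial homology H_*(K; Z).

H_0 ≅ Z,  H_1 ≅ Z^2,  H_2 ≅ Z.

Order the vertices as A < B < D < E < F < G < J < L < M. Listing each simplex with vertices in this order, K has dimension 2 with simplices:

  0-simplices (9): A, B, D, E, F, G, J, L, M
  1-simplices (27): AD, AE, AF, AJ, AL, AM, BD, BE, BF, BJ, BL, BM, DE, DG, DJ, DL, EF, EG, EM, FG, FJ, FL, GJ, GL, GM, JM, LM
  2-simplices (18): ADE, ADJ, AEM, AFJ, AFL, ALM, BDJ, BDL, BEF, BEM, BFL, BJM, DEG, DGL, EFG, FGJ, GJM, GLM

Hence C_0 ≅ Z^9, C_1 ≅ Z^27, C_2 ≅ Z^18.

The boundary map ∂_1: C_1 → C_0 maps an edge to its endpoints' difference, ∂[p,q] = q − p.
This gives a 9×27 integer matrix of rank 8; reducing to Smith normal form yields diagonal entries (1,1,1,1,1,1,1,1).

The boundary map ∂_2: C_2 → C_1 acts by ∂[p,q,r] = [q,r] − [p,r] + [p,q]. For instance
  ∂BDJ = DJ − BJ + BD,
  ∂AEM = EM − AM + AE.
The resulting 27×18 matrix has rank 17, and its Smith normal form has invariant factors (1,1,1,1,1,1,1,1,1,1,1,1,1,1,1,1,1).

Now H_k = ker ∂_k / im ∂_{k+1}, so:

  H_0: rank C_0 − rank ∂_1 = 9 − 8 = 1, and the invariant factors of ∂_1 are all 1, so H_0 ≅ Z.
  H_1: rank ker ∂_1 − rank ∂_2 = (27 − 8) − 17 = 2, and the invariant factors of ∂_2 are all 1, so H_1 ≅ Z^2.
  H_2: rank ker ∂_2 − rank ∂_3 = (18 − 17) − 0 = 1, and there is no ∂_3, so H_2 ≅ Z.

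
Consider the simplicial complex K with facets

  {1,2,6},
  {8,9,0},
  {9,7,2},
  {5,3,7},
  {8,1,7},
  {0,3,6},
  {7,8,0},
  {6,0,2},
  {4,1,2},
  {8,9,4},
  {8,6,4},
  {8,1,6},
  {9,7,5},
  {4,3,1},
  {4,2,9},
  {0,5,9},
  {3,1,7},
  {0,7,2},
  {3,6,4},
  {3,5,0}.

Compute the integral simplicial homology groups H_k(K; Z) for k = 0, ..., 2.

H_0 = Z,  H_1 = Z ⊕ Z_2,  H_2 = 0.

We work with the vertex ordering 0 < 1 < 2 < 3 < 4 < 5 < 6 < 7 < 8 < 9. The simplices of K, each written with vertices in increasing order, are:

  0-simplices (10): [0], [1], [2], [3], [4], [5], [6], [7], [8], [9]
  1-simplices (30): (30 of them)
  2-simplices (20): (20 of them)

so the chain groups are C_0 ≅ Z^10, C_1 ≅ Z^30, C_2 ≅ Z^20.

∂_1: C_1 → C_0 sends each edge [p,q] (with p < q) to q − p. For instance
  ∂[0,9] = [9] − [0].
As a 10×30 matrix over Z this has rank 9, with invariant factors (1,1,1,1,1,1,1,1,1).

Boundary ∂_2: C_2 → C_1 acts by ∂[p,q,r] = [q,r] − [p,r] + [p,q]. For instance
  ∂[0,3,6] = [3,6] − [0,6] + [0,3],
  ∂[4,6,8] = [6,8] − [4,8] + [4,6].
This gives a 30×20 integer matrix of rank 20; reducing to Smith normal form yields diagonal entries (1,1,1,1,1,1,1,1,1,1,1,1,1,1,1,1,1,1,1,2).

Now H_k = ker ∂_k / im ∂_{k+1}, so:

  H_0: rank C_0 − rank ∂_1 = 10 − 9 = 1, and the invariant factors of ∂_1 are all 1, so H_0 = Z.
  H_1: rank ker ∂_1 − rank ∂_2 = (30 − 9) − 20 = 1, and ∂_2 has invariant factor 2 > 1, so H_1 = Z ⊕ Z_2.
  H_2: rank ker ∂_2 − rank ∂_3 = (20 − 20) − 0 = 0, and there is no ∂_3, so H_2 = 0.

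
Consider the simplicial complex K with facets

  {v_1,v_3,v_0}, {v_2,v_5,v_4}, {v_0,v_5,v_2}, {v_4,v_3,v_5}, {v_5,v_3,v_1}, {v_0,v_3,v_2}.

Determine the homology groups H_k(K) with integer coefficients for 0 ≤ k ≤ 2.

H_0 ≅ Z,  H_1 ≅ Z,  H_2 = 0.

Order the vertices as v_0 < v_1 < v_2 < v_3 < v_4 < v_5. Listing each simplex with vertices in this order, K has dimension 2 with simplices:

  0-simplices (6): [v_0], [v_1], [v_2], [v_3], [v_4], [v_5]
  1-simplices (12): [v_0,v_1], [v_0,v_2], [v_0,v_3], [v_0,v_5], [v_1,v_3], [v_1,v_5], [v_2,v_3], [v_2,v_4], [v_2,v_5], [v_3,v_4], [v_3,v_5], [v_4,v_5]
  2-simplices (6): [v_0,v_1,v_3], [v_0,v_2,v_3], [v_0,v_2,v_5], [v_1,v_3,v_5], [v_2,v_4,v_5], [v_3,v_4,v_5]

so the chain groups are C_0 ≅ Z^6, C_1 ≅ Z^12, C_2 ≅ Z^6.

Boundary ∂_1: C_1 → C_0 is given by ∂[p,q] = [q] − [p].
The resulting 6×12 matrix has rank 5, and its Smith normal form has invariant factors (1,1,1,1,1).

The boundary map ∂_2: C_2 → C_1 sends each 2-simplex [p,q,r] to [q,r] − [p,r] + [p,q]. For instance
  ∂[v_2,v_4,v_5] = [v_4,v_5] − [v_2,v_5] + [v_2,v_4],
  ∂[v_0,v_2,v_5] = [v_2,v_5] − [v_0,v_5] + [v_0,v_2].
The 12×6 boundary matrix has rank 6 and Smith normal form diag(1,1,1,1,1,1).

Reading off H_k = ker ∂_k / im ∂_{k+1}:

  H_0: rank C_0 − rank ∂_1 = 6 − 5 = 1, and the invariant factors of ∂_1 are all 1, so H_0 ≅ Z.
  H_1: rank ker ∂_1 − rank ∂_2 = (12 − 5) − 6 = 1, and the invariant factors of ∂_2 are all 1, so H_1 ≅ Z.
  H_2: rank ker ∂_2 − rank ∂_3 = (6 − 6) − 0 = 0, and there is no ∂_3, so H_2 ≅ 0.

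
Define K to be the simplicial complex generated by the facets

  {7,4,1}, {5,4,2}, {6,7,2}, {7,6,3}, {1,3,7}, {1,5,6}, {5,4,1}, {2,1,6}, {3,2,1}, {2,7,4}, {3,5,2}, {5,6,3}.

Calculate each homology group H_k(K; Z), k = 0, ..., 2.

H_0 = Z,  H_1 = Z/2,  H_2 = 0.

Fix the vertex order 1 < 2 < 3 < 4 < 5 < 6 < 7 and write every simplex with vertices in increasing order. Then dim K = 2 and the simplices of K are:

  0-simplices (7): [1], [2], [3], [4], [5], [6], [7]
  1-simplices (18): [1,2], [1,3], [1,4], [1,5], [1,6], [1,7], [2,3], [2,4], [2,5], [2,6], [2,7], [3,5], [3,6], [3,7], [4,5], [4,7], [5,6], [6,7]
  2-simplices (12): [1,2,3], [1,2,6], [1,3,7], [1,4,5], [1,4,7], [1,5,6], [2,3,5], [2,4,5], [2,4,7], [2,6,7], [3,5,6], [3,6,7]

so the chain groups are C_0 ≅ Z^7, C_1 ≅ Z^18, C_2 ≅ Z^12.

Boundary ∂_1: C_1 → C_0 maps an edge to its endpoints' difference, ∂[p,q] = q − p. For instance
  ∂[2,4] = [4] − [2].
The resulting 7×18 matrix has rank 6, and its Smith normal form has invariant factors (1,1,1,1,1,1).

The boundary map ∂_2: C_2 → C_1 maps a triangle to the signed sum of its edges. For instance
  ∂[2,3,5] = [3,5] − [2,5] + [2,3],
  ∂[1,4,7] = [4,7] − [1,7] + [1,4].
As a 18×12 matrix over Z this has rank 12, with invariant factors (1,1,1,1,1,1,1,1,1,1,1,2).

Now H_k = ker ∂_k / im ∂_{k+1}, so:

  H_0: rank C_0 − rank ∂_1 = 7 − 6 = 1, and the invariant factors of ∂_1 are all 1, so H_0 ≅ Z.
  H_1: rank ker ∂_1 − rank ∂_2 = (18 − 6) − 12 = 0, and ∂_2 has invariant factor 2 > 1, so H_1 ≅ Z/2.
  H_2: rank ker ∂_2 − rank ∂_3 = (12 − 12) − 0 = 0, and there is no ∂_3, so H_2 ≅ 0.

As a check, the Euler characteristic is 7 − 18 + 12 = 1, which agrees with 1 − 0 + 0 = 1.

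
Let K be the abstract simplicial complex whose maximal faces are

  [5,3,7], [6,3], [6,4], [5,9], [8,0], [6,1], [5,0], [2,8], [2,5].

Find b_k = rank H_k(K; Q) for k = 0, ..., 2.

b_0 = 1, b_1 = 1, b_2 = 0.

We work with the vertex ordering 0 < 1 < 2 < 3 < 4 < 5 < 6 < 7 < 8 < 9. The simplices of K, each written with vertices in increasing order, are:

  0-simplices (10): [0], [1], [2], [3], [4], [5], [6], [7], [8], [9]
  1-simplices (11): [0,5], [0,8], [1,6], [2,5], [2,8], [3,5], [3,6], [3,7], [4,6], [5,7], [5,9]
  2-simplices (1): [3,5,7]

so the chain groups are C_0 ≅ Z^10, C_1 ≅ Z^11, C_2 ≅ Z^1.

∂_1: C_1 → C_0 sends each edge [p,q] (with p < q) to q − p.
This gives a 10×11 integer matrix of rank 9; reducing to Smith normal form yields diagonal entries (1,1,1,1,1,1,1,1,1).

Boundary ∂_2: C_2 → C_1 maps a triangle to the signed sum of its edges. For instance
  ∂[3,5,7] = [5,7] − [3,7] + [3,5].
As a 11×1 matrix over Z this has rank 1, with invariant factors (1).

From H_k ≅ ker(∂_k) / im(∂_{k+1}) we obtain:

  H_0: rank C_0 − rank ∂_1 = 10 − 9 = 1, and the invariant factors of ∂_1 are all 1, so H_0 = Z.
  H_1: rank ker ∂_1 − rank ∂_2 = (11 − 9) − 1 = 1, and the invariant factors of ∂_2 are all 1, so H_1 = Z.
  H_2: rank ker ∂_2 − rank ∂_3 = (1 − 1) − 0 = 0, and there is no ∂_3, so H_2 = 0.

As a check, the Euler characteristic is 10 − 11 + 1 = 0, which agrees with 1 − 1 + 0 = 0.

Hence the Betti numbers are b_0 = 1, b_1 = 1, b_2 = 0.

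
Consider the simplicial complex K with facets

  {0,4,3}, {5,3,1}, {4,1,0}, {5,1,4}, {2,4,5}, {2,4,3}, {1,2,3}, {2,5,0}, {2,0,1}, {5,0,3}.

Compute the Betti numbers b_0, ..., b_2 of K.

b_0 = 1, b_1 = 0, b_2 = 0.

We work with the vertex ordering 0 < 1 < 2 < 3 < 4 < 5. The simplices of K, each written with vertices in increasing order, are:

  0-simplices (6): [0], [1], [2], [3], [4], [5]
  1-simplices (15): [0,1], [0,2], [0,3], [0,4], [0,5], [1,2], [1,3], [1,4], [1,5], [2,3], [2,4], [2,5], [3,4], [3,5], [4,5]
  2-simplices (10): [0,1,2], [0,1,4], [0,2,5], [0,3,4], [0,3,5], [1,2,3], [1,3,5], [1,4,5], [2,3,4], [2,4,5]

so the chain groups are C_0 ≅ Z^6, C_1 ≅ Z^15, C_2 ≅ Z^10.

∂_1: C_1 → C_0 sends each edge [p,q] (with p < q) to q − p.
The 6×15 boundary matrix has rank 5 and Smith normal form diag(1,1,1,1,1).

∂_2: C_2 → C_1 acts by ∂[p,q,r] = [q,r] − [p,r] + [p,q]. For instance
  ∂[1,3,5] = [3,5] − [1,5] + [1,3],
  ∂[2,4,5] = [4,5] − [2,5] + [2,4].
This gives a 15×10 integer matrix of rank 10; reducing to Smith normal form yields diagonal entries (1,1,1,1,1,1,1,1,1,2).

Now H_k = ker ∂_k / im ∂_{k+1}, so:

  H_0: rank C_0 − rank ∂_1 = 6 − 5 = 1, and the invariant factors of ∂_1 are all 1, so H_0 ≅ Z.
  H_1: rank ker ∂_1 − rank ∂_2 = (15 − 5) − 10 = 0, and ∂_2 has invariant factor 2 > 1, so H_1 ≅ Z/2.
  H_2: rank ker ∂_2 − rank ∂_3 = (10 − 10) − 0 = 0, and there is no ∂_3, so H_2 ≅ 0.

(K is a triangulation of the real projective plane RP^2.)

Hence the Betti numbers are b_0 = 1, b_1 = 0, b_2 = 0.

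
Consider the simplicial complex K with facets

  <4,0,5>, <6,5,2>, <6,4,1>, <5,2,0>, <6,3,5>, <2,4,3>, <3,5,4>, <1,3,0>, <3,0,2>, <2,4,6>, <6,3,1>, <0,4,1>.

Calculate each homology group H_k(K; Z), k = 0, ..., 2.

Order the vertices as 0 < 1 < 2 < 3 < 4 < 5 < 6. Listing each simplex with vertices in this order, K has dimension 2 with simplices:

  0-simplices (7): [0], [1], [2], [3], [4], [5], [6]
  1-simplices (18): [0,1], [0,2], [0,3], [0,4], [0,5], [1,3], [1,4], [1,6], [2,3], [2,4], [2,5], [2,6], [3,4], [3,5], [3,6], [4,5], [4,6], [5,6]
  2-simplices (12): [0,1,3], [0,1,4], [0,2,3], [0,2,5], [0,4,5], [1,3,6], [1,4,6], [2,3,4], [2,4,6], [2,5,6], [3,4,5], [3,5,6]

giving chain groups C_0 ≅ Z^7, C_1 ≅ Z^18, C_2 ≅ Z^12.

∂_1: C_1 → C_0 is given by ∂[p,q] = [q] − [p]. For instance
  ∂[0,4] = [4] − [0].
As a 7×18 matrix over Z this has rank 6, with invariant factors (1,1,1,1,1,1).

The boundary map ∂_2: C_2 → C_1 sends each 2-simplex [p,q,r] to [q,r] − [p,r] + [p,q]. For instance
  ∂[1,4,6] = [4,6] − [1,6] + [1,4],
  ∂[0,2,3] = [2,3] − [0,3] + [0,2].
The 18×12 boundary matrix has rank 12 and Smith normal form diag(1,1,1,1,1,1,1,1,1,1,1,2).

Now H_k = ker ∂_k / im ∂_{k+1}, so:

  H_0: rank C_0 − rank ∂_1 = 7 − 6 = 1, and the invariant factors of ∂_1 are all 1, so H_0 ≅ Z.
  H_1: rank ker ∂_1 − rank ∂_2 = (18 − 6) − 12 = 0, and ∂_2 has invariant factor 2 > 1, so H_1 ≅ Z/2.
  H_2: rank ker ∂_2 − rank ∂_3 = (12 − 12) − 0 = 0, and there is no ∂_3, so H_2 ≅ 0.

As a check, the Euler characteristic is 7 − 18 + 12 = 1, which agrees with 1 − 0 + 0 = 1.

H_0 = Z,  H_1 = Z/2,  H_2 = 0.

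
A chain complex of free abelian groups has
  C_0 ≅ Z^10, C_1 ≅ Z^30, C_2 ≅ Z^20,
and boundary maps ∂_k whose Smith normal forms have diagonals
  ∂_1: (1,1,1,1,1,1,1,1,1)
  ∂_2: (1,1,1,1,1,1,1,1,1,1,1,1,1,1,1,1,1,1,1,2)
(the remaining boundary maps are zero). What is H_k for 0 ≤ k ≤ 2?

H_0: b_0 = 10 − 0 − 9 = 1; torsion from ∂_1 factors > 1: none. So H_0 ≅ Z.
H_1: b_1 = 30 − 9 − 20 = 1; torsion from ∂_2 factors > 1: [2]. So H_1 ≅ Z ⊕ Z/2.
H_2: b_2 = 20 − 20 − 0 = 0; torsion from ∂_3 factors > 1: none. So H_2 ≅ 0.

H_0 ≅ Z,  H_1 ≅ Z ⊕ Z/2,  H_2 = 0.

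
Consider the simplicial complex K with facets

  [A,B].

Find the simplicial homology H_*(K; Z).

H_0 = Z,  H_1 = 0.

K has 2 vertices, 1 edge.
rank ∂_0 = 0, rank ∂_1 = 1 ⇒ b_0 = 2 − 0 − 1 = 1; all invariant factors of ∂_1 are 1 so no torsion. So H_0 ≅ Z.
rank ∂_1 = 1, rank ∂_2 = 0 ⇒ b_1 = 1 − 1 − 0 = 0. So H_1 ≅ 0.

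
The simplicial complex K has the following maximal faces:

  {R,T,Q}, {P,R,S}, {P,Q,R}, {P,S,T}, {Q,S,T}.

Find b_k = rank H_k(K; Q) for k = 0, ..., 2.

Order the vertices as P < Q < R < S < T. Listing each simplex with vertices in this order, K has dimension 2 with simplices:

  0-simplices (5): P, Q, R, S, T
  1-simplices (10): PQ, PR, PS, PT, QR, QS, QT, RS, RT, ST
  2-simplices (5): PQR, PRS, PST, QRT, QST

Hence C_0 ≅ Z^5, C_1 ≅ Z^10, C_2 ≅ Z^5.

Boundary ∂_1: C_1 → C_0 maps an edge to its endpoints' difference, ∂[p,q] = q − p. For instance
  ∂ST = T − S.
The resulting 5×10 matrix has rank 4, and its Smith normal form has invariant factors (1,1,1,1).

The boundary map ∂_2: C_2 → C_1 maps a triangle to the signed sum of its edges. For instance
  ∂PST = ST − PT + PS,
  ∂PQR = QR − PR + PQ.
As a 10×5 matrix over Z this has rank 5, with invariant factors (1,1,1,1,1).

From H_k ≅ ker(∂_k) / im(∂_{k+1}) we obtain:

  H_0: rank C_0 − rank ∂_1 = 5 − 4 = 1, and the invariant factors of ∂_1 are all 1, so H_0 = Z.
  H_1: rank ker ∂_1 − rank ∂_2 = (10 − 4) − 5 = 1, and the invariant factors of ∂_2 are all 1, so H_1 = Z.
  H_2: rank ker ∂_2 − rank ∂_3 = (5 − 5) − 0 = 0, and there is no ∂_3, so H_2 = 0.

Hence the Betti numbers are b_0 = 1, b_1 = 1, b_2 = 0.

b_0 = 1, b_1 = 1, b_2 = 0.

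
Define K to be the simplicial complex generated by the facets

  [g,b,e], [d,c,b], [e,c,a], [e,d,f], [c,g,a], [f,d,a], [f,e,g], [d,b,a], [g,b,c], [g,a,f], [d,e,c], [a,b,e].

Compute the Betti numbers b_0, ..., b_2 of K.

Fix the vertex order a < b < c < d < e < f < g and write every simplex with vertices in increasing order. Then dim K = 2 and the simplices of K are:

  0-simplices (7): a, b, c, d, e, f, g
  1-simplices (18): ab, ac, ad, ae, af, ag, bc, bd, be, bg, cd, ce, cg, de, df, ef, eg, fg
  2-simplices (12): abd, abe, ace, acg, adf, afg, bcd, bcg, beg, cde, def, efg

so the chain groups are C_0 ≅ Z^7, C_1 ≅ Z^18, C_2 ≅ Z^12.

The boundary map ∂_1: C_1 → C_0 is given by ∂[p,q] = [q] − [p]. For instance
  ∂bc = c − b.
The resulting 7×18 matrix has rank 6, and its Smith normal form has invariant factors (1,1,1,1,1,1).

∂_2: C_2 → C_1 maps a triangle to the signed sum of its edges. For instance
  ∂abe = be − ae + ab,
  ∂beg = eg − bg + be.
The 18×12 boundary matrix has rank 12 and Smith normal form diag(1,1,1,1,1,1,1,1,1,1,1,2).

Computing H_k = (kernel of ∂_k) / (image of ∂_{k+1}):

  H_0: rank C_0 − rank ∂_1 = 7 − 6 = 1, and the invariant factors of ∂_1 are all 1, so H_0 = Z.
  H_1: rank ker ∂_1 − rank ∂_2 = (18 − 6) − 12 = 0, and ∂_2 has invariant factor 2 > 1, so H_1 = Z/2.
  H_2: rank ker ∂_2 − rank ∂_3 = (12 − 12) − 0 = 0, and there is no ∂_3, so H_2 = 0.

Hence the Betti numbers are b_0 = 1, b_1 = 0, b_2 = 0.

b_0 = 1, b_1 = 0, b_2 = 0.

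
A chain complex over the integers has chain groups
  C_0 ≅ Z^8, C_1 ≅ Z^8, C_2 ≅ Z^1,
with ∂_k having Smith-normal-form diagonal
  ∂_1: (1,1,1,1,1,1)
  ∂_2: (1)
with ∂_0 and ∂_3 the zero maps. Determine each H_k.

H_0: b_0 = 8 − 0 − 6 = 2; torsion from ∂_1 factors > 1: none. So H_0 ≅ Z^2.
H_1: b_1 = 8 − 6 − 1 = 1; torsion from ∂_2 factors > 1: none. So H_1 ≅ Z.
H_2: b_2 = 1 − 1 − 0 = 0; torsion from ∂_3 factors > 1: none. So H_2 ≅ 0.

H_0 ≅ Z^2,  H_1 ≅ Z,  H_2 = 0.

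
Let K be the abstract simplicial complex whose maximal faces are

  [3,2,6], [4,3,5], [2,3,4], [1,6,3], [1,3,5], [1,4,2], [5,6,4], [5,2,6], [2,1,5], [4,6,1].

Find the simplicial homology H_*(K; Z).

H_0 ≅ Z,  H_1 ≅ Z/2Z,  H_2 = 0.

Order the vertices as 1 < 2 < 3 < 4 < 5 < 6. Listing each simplex with vertices in this order, K has dimension 2 with simplices:

  0-simplices (6): [1], [2], [3], [4], [5], [6]
  1-simplices (15): [1,2], [1,3], [1,4], [1,5], [1,6], [2,3], [2,4], [2,5], [2,6], [3,4], [3,5], [3,6], [4,5], [4,6], [5,6]
  2-simplices (10): [1,2,4], [1,2,5], [1,3,5], [1,3,6], [1,4,6], [2,3,4], [2,3,6], [2,5,6], [3,4,5], [4,5,6]

Hence C_0 ≅ Z^6, C_1 ≅ Z^15, C_2 ≅ Z^10.

The boundary map ∂_1: C_1 → C_0 is given by ∂[p,q] = [q] − [p]. For instance
  ∂[1,4] = [4] − [1].
This gives a 6×15 integer matrix of rank 5; reducing to Smith normal form yields diagonal entries (1,1,1,1,1).

∂_2: C_2 → C_1 acts by ∂[p,q,r] = [q,r] − [p,r] + [p,q]. For instance
  ∂[2,3,6] = [3,6] − [2,6] + [2,3],
  ∂[2,3,4] = [3,4] − [2,4] + [2,3].
This gives a 15×10 integer matrix of rank 10; reducing to Smith normal form yields diagonal entries (1,1,1,1,1,1,1,1,1,2).

Computing H_k = (kernel of ∂_k) / (image of ∂_{k+1}):

  H_0: rank C_0 − rank ∂_1 = 6 − 5 = 1, and the invariant factors of ∂_1 are all 1, so H_0 = Z.
  H_1: rank ker ∂_1 − rank ∂_2 = (15 − 5) − 10 = 0, and ∂_2 has invariant factor 2 > 1, so H_1 = Z/2Z.
  H_2: rank ker ∂_2 − rank ∂_3 = (10 − 10) − 0 = 0, and there is no ∂_3, so H_2 = 0.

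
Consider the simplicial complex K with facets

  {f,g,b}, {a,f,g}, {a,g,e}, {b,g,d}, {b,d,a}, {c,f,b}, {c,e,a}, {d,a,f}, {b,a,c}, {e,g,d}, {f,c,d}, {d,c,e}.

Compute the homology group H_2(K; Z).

H_2 = 0.

K has 7 vertices, 18 edges, 12 triangles.
rank ∂_2 = 12, rank ∂_3 = 0 ⇒ b_2 = 12 − 12 − 0 = 0. So H_2 ≅ 0.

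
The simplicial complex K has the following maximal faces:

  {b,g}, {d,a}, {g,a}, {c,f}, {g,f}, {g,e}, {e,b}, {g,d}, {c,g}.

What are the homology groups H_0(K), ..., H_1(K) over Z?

H_0 ≅ Z,  H_1 ≅ Z^3.

K has 7 vertices, 9 edges.
rank ∂_0 = 0, rank ∂_1 = 6 ⇒ b_0 = 7 − 0 − 6 = 1; all invariant factors of ∂_1 are 1 so no torsion. So H_0 ≅ Z.
rank ∂_1 = 6, rank ∂_2 = 0 ⇒ b_1 = 9 − 6 − 0 = 3. So H_1 ≅ Z^3.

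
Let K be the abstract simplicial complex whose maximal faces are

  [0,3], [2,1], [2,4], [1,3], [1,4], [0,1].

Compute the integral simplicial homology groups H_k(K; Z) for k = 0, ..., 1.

H_0 ≅ Z,  H_1 ≅ Z^2.

We work with the vertex ordering 0 < 1 < 2 < 3 < 4. The simplices of K, each written with vertices in increasing order, are:

  0-simplices (5): [0], [1], [2], [3], [4]
  1-simplices (6): [0,1], [0,3], [1,2], [1,3], [1,4], [2,4]

Hence C_0 ≅ Z^5, C_1 ≅ Z^6.

∂_1: C_1 → C_0 sends each edge [p,q] (with p < q) to q − p.
The resulting 5×6 matrix has rank 4, and its Smith normal form has invariant factors (1,1,1,1).

Reading off H_k = ker ∂_k / im ∂_{k+1}:

  H_0: rank C_0 − rank ∂_1 = 5 − 4 = 1, and the invariant factors of ∂_1 are all 1, so H_0 ≅ Z.
  H_1: rank ker ∂_1 − rank ∂_2 = (6 − 4) − 0 = 2, and there is no ∂_2, so H_1 ≅ Z^2.

As a check, the Euler characteristic is 5 − 6 = -1, which agrees with 1 − 2 = -1.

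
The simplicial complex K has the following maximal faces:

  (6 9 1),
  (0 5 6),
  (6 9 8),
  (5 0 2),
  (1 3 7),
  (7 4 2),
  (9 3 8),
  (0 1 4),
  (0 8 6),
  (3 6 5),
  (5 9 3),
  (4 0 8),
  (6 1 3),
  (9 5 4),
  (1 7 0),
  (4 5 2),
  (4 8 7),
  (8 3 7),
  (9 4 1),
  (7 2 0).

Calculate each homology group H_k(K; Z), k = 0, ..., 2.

H_0 ≅ Z,  H_1 ≅ Z ⊕ Z_2,  H_2 = 0.

Take the total order 0 < 1 < 2 < 3 < 4 < 5 < 6 < 7 < 8 < 9 on the vertex set. Then K (dimension 2) consists of the simplices:

  0-simplices (10): [0], [1], [2], [3], [4], [5], [6], [7], [8], [9]
  1-simplices (30): (30 of them)
  2-simplices (20): (20 of them)

giving chain groups C_0 ≅ Z^10, C_1 ≅ Z^30, C_2 ≅ Z^20.

Boundary ∂_1: C_1 → C_0 is given by ∂[p,q] = [q] − [p]. For instance
  ∂[7,8] = [8] − [7].
This gives a 10×30 integer matrix of rank 9; reducing to Smith normal form yields diagonal entries (1,1,1,1,1,1,1,1,1).

∂_2: C_2 → C_1 acts by ∂[p,q,r] = [q,r] − [p,r] + [p,q]. For instance
  ∂[6,8,9] = [8,9] − [6,9] + [6,8],
  ∂[4,7,8] = [7,8] − [4,8] + [4,7].
This gives a 30×20 integer matrix of rank 20; reducing to Smith normal form yields diagonal entries (1,1,1,1,1,1,1,1,1,1,1,1,1,1,1,1,1,1,1,2).

Computing H_k = (kernel of ∂_k) / (image of ∂_{k+1}):

  H_0: rank C_0 − rank ∂_1 = 10 − 9 = 1, and the invariant factors of ∂_1 are all 1, so H_0 ≅ Z.
  H_1: rank ker ∂_1 − rank ∂_2 = (30 − 9) − 20 = 1, and ∂_2 has invariant factor 2 > 1, so H_1 ≅ Z ⊕ Z_2.
  H_2: rank ker ∂_2 − rank ∂_3 = (20 − 20) − 0 = 0, and there is no ∂_3, so H_2 ≅ 0.

As a check, the Euler characteristic is 10 − 30 + 20 = 0, which agrees with 1 − 1 + 0 = 0.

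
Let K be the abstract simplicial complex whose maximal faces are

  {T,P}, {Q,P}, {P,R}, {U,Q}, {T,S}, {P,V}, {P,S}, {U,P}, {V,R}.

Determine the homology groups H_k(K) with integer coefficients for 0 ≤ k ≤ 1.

Fix the vertex order P < Q < R < S < T < U < V and write every simplex with vertices in increasing order. Then dim K = 1 and the simplices of K are:

  0-simplices (7): P, Q, R, S, T, U, V
  1-simplices (9): PQ, PR, PS, PT, PU, PV, QU, RV, ST

Hence C_0 ≅ Z^7, C_1 ≅ Z^9.

The boundary map ∂_1: C_1 → C_0 is given by ∂[p,q] = [q] − [p]. For instance
  ∂PS = S − P.
As a 7×9 matrix over Z this has rank 6, with invariant factors (1,1,1,1,1,1).

Reading off H_k = ker ∂_k / im ∂_{k+1}:

  H_0: rank C_0 − rank ∂_1 = 7 − 6 = 1, and the invariant factors of ∂_1 are all 1, so H_0 ≅ Z.
  H_1: rank ker ∂_1 − rank ∂_2 = (9 − 6) − 0 = 3, and there is no ∂_2, so H_1 ≅ Z^3.

As a check, the Euler characteristic is 7 − 9 = -2, which agrees with 1 − 3 = -2.

H_0 ≅ Z,  H_1 ≅ Z^3.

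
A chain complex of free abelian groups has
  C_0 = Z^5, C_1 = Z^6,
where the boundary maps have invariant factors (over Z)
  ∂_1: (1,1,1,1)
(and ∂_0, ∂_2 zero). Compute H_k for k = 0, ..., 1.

H_0: b_0 = 5 − 0 − 4 = 1; torsion from ∂_1 factors > 1: none. So H_0 ≅ Z.
H_1: b_1 = 6 − 4 − 0 = 2; torsion from ∂_2 factors > 1: none. So H_1 ≅ Z^2.

H_0 ≅ Z,  H_1 ≅ Z^2.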